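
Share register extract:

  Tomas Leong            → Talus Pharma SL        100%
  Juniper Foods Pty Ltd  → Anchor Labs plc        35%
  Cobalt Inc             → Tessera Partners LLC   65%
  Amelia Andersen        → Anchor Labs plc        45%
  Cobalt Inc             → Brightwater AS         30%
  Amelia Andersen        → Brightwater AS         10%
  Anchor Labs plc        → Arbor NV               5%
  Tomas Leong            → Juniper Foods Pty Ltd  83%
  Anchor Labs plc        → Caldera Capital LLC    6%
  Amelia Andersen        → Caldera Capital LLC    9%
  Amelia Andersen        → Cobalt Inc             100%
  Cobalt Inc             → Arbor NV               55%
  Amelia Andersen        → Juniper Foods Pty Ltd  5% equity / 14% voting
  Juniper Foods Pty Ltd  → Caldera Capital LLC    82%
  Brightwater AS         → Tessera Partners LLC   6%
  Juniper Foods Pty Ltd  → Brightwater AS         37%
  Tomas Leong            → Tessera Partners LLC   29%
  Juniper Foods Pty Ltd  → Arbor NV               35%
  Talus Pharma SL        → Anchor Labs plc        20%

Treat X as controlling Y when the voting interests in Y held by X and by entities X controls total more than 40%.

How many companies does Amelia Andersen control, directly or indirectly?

Amelia holds 100% of Cobalt, so Amelia controls Cobalt.
Amelia holds 45% of Anchor, so Amelia controls Anchor.
Cobalt holds 65% of Tessera, so Amelia controls Tessera.
Cobalt and Anchor together hold 55% + 5% = 60% of Arbor, so Amelia controls Arbor.
No other company's threshold is met.
Amelia controls 4 companies.

4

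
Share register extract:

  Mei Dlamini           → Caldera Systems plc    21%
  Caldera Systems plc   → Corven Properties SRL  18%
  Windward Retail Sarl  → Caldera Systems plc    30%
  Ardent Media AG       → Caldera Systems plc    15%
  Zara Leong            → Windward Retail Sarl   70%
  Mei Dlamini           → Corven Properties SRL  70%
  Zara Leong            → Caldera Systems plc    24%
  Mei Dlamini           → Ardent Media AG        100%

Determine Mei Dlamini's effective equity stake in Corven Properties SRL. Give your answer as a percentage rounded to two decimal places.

76.48%

Mei reaches Corven along 3 paths.
Via Ardent → Caldera: 100% × 15% × 18% = 2.7%.
Via Caldera: 21% × 18% = 3.78%.
Direct stake: 70% = 70%.
Total: 2.7% + 3.78% + 70% = 76.48%.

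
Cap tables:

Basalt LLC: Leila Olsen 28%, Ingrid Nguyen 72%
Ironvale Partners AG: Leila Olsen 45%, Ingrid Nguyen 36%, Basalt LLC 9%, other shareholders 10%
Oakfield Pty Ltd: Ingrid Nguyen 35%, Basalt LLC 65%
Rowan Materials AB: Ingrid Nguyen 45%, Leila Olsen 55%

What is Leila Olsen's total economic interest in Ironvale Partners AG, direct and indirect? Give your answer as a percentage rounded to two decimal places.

Leila reaches Ironvale along 2 paths.
Direct stake: 45% = 45%.
Via Basalt: 28% × 9% = 2.52%.
Total: 45% + 2.52% = 47.52%.

47.52%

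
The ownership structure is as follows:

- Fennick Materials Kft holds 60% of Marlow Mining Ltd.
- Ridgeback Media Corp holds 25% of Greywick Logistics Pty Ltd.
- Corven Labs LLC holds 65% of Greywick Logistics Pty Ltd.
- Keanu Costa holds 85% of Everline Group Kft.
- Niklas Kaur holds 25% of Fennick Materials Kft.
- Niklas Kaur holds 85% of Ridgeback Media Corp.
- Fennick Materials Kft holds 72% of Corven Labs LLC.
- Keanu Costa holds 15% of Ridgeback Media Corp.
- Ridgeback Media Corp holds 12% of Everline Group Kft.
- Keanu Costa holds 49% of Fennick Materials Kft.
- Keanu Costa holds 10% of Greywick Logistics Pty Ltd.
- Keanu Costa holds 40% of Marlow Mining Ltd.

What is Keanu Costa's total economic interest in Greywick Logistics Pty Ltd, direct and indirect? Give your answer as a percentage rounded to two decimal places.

Keanu reaches Greywick along 3 paths.
Via Ridgeback: 15% × 25% = 3.75%.
Via Fennick → Corven: 49% × 72% × 65% = 22.932%.
Direct stake: 10% = 10%.
Total: 3.75% + 22.932% + 10% = 36.682%.
Rounded: 36.68%.

36.68%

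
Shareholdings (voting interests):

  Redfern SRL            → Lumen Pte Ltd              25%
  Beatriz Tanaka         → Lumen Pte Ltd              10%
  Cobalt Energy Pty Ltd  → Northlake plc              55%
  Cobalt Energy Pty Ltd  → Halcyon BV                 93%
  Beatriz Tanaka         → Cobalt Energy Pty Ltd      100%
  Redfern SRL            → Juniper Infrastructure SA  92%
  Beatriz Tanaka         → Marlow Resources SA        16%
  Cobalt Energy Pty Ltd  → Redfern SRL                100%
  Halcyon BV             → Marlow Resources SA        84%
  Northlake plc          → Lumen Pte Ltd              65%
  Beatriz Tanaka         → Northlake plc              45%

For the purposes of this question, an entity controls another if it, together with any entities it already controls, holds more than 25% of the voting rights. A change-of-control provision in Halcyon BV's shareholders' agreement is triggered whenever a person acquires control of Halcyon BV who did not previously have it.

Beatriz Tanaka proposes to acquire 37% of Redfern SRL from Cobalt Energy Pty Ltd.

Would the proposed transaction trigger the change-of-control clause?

No

The purchase adds only to Beatriz's holdings (Cobalt's stake shrinks), so Beatriz is the only person who could newly come to control Halcyon.
Beatriz holds 100% of Cobalt, so Beatriz controls Cobalt.
Cobalt holds 93% of Halcyon, so Beatriz controls Halcyon.
So Beatriz already controls Halcyon before the transaction.
After the purchase, Beatriz holds 37% of Redfern directly, and Cobalt's stake falls to 63%.
Beatriz controlled Halcyon already, so this is not a new person acquiring control; every other person's position is unchanged or reduced.
No new person acquires control, so the clause is not triggered.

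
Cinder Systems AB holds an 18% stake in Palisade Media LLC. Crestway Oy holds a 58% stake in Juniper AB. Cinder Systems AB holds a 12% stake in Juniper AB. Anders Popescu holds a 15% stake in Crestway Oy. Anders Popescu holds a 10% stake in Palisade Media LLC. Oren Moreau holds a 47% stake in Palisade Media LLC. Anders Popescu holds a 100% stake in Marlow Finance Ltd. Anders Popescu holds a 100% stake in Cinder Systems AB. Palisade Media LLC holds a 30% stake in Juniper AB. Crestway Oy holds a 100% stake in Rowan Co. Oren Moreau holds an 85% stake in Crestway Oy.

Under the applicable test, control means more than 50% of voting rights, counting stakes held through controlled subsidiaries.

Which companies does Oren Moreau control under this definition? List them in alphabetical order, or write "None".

Oren holds 85% of Crestway, so Oren controls Crestway.
Crestway holds 100% of Rowan, so Oren controls Rowan.
Crestway holds 58% of Juniper, so Oren controls Juniper.
No other company's threshold is met.

Crestway Oy, Juniper AB, Rowan Co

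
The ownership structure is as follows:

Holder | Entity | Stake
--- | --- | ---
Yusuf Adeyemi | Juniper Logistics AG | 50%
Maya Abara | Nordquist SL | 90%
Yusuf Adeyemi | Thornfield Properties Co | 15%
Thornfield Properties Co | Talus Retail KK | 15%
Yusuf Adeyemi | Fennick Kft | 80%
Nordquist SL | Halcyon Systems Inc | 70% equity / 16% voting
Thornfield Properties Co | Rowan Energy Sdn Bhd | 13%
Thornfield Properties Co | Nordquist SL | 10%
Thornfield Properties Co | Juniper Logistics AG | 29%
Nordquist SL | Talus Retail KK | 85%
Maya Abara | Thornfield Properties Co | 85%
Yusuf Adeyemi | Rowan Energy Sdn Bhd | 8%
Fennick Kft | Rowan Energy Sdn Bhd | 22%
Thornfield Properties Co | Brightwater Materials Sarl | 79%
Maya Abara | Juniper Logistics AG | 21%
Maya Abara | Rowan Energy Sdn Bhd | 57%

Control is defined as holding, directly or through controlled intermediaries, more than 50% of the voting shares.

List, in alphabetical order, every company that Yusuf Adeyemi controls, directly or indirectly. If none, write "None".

Yusuf holds 80% of Fennick, so Yusuf controls Fennick.
No other company's threshold is met.

Fennick Kft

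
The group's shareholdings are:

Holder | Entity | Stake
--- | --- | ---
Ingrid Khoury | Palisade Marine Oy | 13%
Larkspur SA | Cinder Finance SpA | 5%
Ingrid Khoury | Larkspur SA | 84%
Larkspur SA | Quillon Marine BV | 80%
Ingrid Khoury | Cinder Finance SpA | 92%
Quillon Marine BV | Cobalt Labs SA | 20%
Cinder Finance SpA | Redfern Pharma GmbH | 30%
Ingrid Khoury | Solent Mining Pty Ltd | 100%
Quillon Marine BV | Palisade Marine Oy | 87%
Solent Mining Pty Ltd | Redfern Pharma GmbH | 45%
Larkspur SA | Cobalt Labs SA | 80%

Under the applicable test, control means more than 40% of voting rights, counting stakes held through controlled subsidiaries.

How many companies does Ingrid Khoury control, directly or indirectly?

Ingrid holds 100% of Solent, so Ingrid controls Solent.
Ingrid holds 84% of Larkspur, so Ingrid controls Larkspur.
Ingrid and Larkspur together hold 92% + 5% = 97% of Cinder, so Ingrid controls Cinder.
Cinder and Solent together hold 30% + 45% = 75% of Redfern, so Ingrid controls Redfern.
Larkspur holds 80% of Quillon, so Ingrid controls Quillon.
Larkspur and Quillon together hold 80% + 20% = 100% of Cobalt, so Ingrid controls Cobalt.
Quillon and Ingrid together hold 87% + 13% = 100% of Palisade, so Ingrid controls Palisade.
Ingrid controls 7 companies.

7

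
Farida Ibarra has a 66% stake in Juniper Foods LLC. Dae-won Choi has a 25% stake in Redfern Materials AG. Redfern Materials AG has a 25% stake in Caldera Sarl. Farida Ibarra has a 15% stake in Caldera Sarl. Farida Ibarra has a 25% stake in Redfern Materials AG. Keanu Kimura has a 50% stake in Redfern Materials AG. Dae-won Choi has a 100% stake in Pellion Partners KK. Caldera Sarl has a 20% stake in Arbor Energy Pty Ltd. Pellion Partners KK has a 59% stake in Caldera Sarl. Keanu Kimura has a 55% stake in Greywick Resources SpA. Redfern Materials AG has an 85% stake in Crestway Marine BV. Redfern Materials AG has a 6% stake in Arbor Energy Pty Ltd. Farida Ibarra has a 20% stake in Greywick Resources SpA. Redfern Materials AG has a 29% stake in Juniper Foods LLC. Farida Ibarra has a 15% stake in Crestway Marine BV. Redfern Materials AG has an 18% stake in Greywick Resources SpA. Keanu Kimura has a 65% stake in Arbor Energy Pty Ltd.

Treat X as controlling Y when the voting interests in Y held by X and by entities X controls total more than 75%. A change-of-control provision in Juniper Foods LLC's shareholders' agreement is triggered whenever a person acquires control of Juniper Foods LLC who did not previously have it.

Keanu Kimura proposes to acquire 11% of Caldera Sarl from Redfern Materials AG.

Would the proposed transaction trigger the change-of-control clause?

The purchase adds only to Keanu's holdings (Redfern's stake shrinks), so Keanu is the only person who could newly come to control Juniper.
Keanu's largest direct stake is 65% in Arbor, which does not meet the threshold, so Keanu controls no company.
Neither Keanu nor any entity Keanu controls holds any voting interest in Juniper.
So before the transaction, Keanu does not control Juniper.
After the purchase, Keanu holds 11% of Caldera directly, and Redfern's stake falls to 14%.
Keanu's side now holds 11% of Caldera, not > 75%, so Keanu still does not control Caldera.
After the transaction, neither Keanu nor any entity Keanu controls holds a voting interest in Juniper, so Keanu still does not control it.
No new person acquires control, so the clause is not triggered.

No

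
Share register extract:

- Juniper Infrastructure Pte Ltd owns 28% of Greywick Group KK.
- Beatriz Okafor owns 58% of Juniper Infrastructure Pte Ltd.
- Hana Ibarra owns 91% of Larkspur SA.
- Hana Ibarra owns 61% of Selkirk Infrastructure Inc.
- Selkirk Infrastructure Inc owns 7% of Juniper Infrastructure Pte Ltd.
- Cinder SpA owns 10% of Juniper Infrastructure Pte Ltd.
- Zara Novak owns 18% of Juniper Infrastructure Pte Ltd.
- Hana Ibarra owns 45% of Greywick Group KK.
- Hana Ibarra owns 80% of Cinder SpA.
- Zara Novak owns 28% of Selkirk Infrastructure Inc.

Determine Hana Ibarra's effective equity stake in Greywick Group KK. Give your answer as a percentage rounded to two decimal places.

48.44%

Hana reaches Greywick along 3 paths.
Direct stake: 45% = 45%.
Via Cinder → Juniper: 80% × 10% × 28% = 2.24%.
Via Selkirk → Juniper: 61% × 7% × 28% = 1.1956%.
Total: 45% + 2.24% + 1.1956% = 48.4356%.
Rounded: 48.44%.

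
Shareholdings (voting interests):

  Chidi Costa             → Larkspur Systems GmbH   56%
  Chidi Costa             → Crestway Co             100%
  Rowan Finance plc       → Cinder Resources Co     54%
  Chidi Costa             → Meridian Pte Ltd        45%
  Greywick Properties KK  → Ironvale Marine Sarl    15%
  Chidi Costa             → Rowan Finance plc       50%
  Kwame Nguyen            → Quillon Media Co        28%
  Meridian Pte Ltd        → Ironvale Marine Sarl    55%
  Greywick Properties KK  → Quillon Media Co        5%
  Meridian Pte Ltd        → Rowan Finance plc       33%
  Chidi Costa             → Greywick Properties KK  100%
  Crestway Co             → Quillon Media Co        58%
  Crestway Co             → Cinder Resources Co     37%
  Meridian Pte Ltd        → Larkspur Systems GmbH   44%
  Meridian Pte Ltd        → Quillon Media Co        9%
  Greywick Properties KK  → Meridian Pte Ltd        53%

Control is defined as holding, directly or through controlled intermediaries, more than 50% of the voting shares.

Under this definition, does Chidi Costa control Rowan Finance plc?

Chidi holds 100% of Greywick, so Chidi controls Greywick.
Chidi and Greywick together hold 45% + 53% = 98% of Meridian, so Chidi controls Meridian.
Chidi and Meridian together hold 50% + 33% = 83% of Rowan, so Chidi controls Rowan.

Yes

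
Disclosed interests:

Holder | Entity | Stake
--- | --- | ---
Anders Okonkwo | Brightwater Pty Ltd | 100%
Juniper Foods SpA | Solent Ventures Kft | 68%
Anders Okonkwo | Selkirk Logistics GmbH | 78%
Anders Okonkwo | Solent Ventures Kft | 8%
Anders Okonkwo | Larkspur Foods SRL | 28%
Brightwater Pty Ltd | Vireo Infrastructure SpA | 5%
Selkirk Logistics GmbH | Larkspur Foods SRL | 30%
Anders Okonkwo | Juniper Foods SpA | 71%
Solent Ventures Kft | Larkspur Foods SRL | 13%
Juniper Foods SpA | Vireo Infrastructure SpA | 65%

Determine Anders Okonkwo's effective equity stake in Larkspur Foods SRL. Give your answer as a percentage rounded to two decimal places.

58.72%

Anders reaches Larkspur along 4 paths.
Via Selkirk: 78% × 30% = 23.4%.
Via Solent: 8% × 13% = 1.04%.
Via Juniper → Solent: 71% × 68% × 13% = 6.2764%.
Direct stake: 28% = 28%.
Total: 23.4% + 1.04% + 6.2764% + 28% = 58.7164%.
Rounded: 58.72%.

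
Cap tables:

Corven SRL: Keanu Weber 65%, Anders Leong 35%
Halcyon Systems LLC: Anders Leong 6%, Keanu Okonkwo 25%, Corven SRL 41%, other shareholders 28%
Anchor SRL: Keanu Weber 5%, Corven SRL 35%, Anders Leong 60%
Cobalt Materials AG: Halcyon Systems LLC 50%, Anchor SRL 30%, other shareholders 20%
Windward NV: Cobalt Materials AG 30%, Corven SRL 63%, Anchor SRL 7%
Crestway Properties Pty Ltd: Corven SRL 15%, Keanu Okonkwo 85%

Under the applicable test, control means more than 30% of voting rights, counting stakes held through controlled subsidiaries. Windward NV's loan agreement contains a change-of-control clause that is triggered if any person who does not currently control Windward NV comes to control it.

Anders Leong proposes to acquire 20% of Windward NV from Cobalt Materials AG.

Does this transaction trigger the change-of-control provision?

No

The purchase adds only to Anders's holdings (Cobalt's stake shrinks), so Anders is the only person who could newly come to control Windward.
Anders holds 35% of Corven, so Anders controls Corven.
Corven and Anders together hold 35% + 60% = 95% of Anchor, so Anders controls Anchor.
Anders and Corven together hold 6% + 41% = 47% of Halcyon, so Anders controls Halcyon.
Halcyon and Anchor together hold 50% + 30% = 80% of Cobalt, so Anders controls Cobalt.
Cobalt and Corven and Anchor together hold 30% + 63% + 7% = 100% of Windward, so Anders controls Windward.
So Anders already controls Windward before the transaction.
After the purchase, Anders holds 20% of Windward directly, and Cobalt's stake falls to 10%.
Anders controlled Windward already, so this is not a new person acquiring control; every other person's position is unchanged or reduced.
No new person acquires control, so the clause is not triggered.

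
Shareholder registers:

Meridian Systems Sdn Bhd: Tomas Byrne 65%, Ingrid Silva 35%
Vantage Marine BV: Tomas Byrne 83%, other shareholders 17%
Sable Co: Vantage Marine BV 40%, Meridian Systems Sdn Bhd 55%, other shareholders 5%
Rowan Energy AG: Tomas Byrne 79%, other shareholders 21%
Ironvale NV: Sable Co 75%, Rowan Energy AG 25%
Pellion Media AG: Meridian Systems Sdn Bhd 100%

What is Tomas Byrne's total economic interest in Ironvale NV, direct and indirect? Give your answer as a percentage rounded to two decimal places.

71.46%

Tomas reaches Ironvale along 3 paths.
Via Vantage → Sable: 83% × 40% × 75% = 24.9%.
Via Meridian → Sable: 65% × 55% × 75% = 26.8125%.
Via Rowan: 79% × 25% = 19.75%.
Total: 24.9% + 26.8125% + 19.75% = 71.4625%.
Rounded: 71.46%.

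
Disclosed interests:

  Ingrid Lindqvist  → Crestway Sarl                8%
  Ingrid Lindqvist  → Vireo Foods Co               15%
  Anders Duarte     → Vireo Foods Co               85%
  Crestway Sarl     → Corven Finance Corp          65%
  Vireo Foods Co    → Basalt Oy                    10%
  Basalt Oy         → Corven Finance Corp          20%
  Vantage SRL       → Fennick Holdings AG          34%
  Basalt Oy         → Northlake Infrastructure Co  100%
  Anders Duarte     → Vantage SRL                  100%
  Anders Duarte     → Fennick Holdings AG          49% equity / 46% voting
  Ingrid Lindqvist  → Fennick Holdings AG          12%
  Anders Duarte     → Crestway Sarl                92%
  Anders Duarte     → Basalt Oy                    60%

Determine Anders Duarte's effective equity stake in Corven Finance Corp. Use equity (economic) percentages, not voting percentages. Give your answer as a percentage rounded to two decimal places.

Anders reaches Corven along 3 paths.
Via Crestway: 92% × 65% = 59.8%.
Via Basalt: 60% × 20% = 12%.
Via Vireo → Basalt: 85% × 10% × 20% = 1.7%.
Total: 59.8% + 12% + 1.7% = 73.5%.
Rounded: 73.50%.

73.50%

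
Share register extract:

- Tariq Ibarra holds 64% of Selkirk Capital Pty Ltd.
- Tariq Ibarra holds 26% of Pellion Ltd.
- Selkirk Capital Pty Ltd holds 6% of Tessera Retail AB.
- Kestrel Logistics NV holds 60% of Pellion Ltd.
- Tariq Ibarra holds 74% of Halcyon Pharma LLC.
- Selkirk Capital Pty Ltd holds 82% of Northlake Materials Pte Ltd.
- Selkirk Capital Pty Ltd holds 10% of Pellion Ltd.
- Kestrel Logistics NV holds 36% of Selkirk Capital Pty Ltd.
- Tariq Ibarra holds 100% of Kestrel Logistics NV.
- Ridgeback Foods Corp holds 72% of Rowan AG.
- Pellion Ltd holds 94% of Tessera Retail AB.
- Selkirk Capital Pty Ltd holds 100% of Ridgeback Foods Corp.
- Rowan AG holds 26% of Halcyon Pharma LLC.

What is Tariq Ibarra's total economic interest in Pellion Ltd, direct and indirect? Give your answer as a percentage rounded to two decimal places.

96.00%

Tariq reaches Pellion along 4 paths.
Via Selkirk: 64% × 10% = 6.4%.
Via Kestrel → Selkirk: 100% × 36% × 10% = 3.6%.
Direct stake: 26% = 26%.
Via Kestrel: 100% × 60% = 60%.
Total: 6.4% + 3.6% + 26% + 60% = 96%.
Rounded: 96.00%.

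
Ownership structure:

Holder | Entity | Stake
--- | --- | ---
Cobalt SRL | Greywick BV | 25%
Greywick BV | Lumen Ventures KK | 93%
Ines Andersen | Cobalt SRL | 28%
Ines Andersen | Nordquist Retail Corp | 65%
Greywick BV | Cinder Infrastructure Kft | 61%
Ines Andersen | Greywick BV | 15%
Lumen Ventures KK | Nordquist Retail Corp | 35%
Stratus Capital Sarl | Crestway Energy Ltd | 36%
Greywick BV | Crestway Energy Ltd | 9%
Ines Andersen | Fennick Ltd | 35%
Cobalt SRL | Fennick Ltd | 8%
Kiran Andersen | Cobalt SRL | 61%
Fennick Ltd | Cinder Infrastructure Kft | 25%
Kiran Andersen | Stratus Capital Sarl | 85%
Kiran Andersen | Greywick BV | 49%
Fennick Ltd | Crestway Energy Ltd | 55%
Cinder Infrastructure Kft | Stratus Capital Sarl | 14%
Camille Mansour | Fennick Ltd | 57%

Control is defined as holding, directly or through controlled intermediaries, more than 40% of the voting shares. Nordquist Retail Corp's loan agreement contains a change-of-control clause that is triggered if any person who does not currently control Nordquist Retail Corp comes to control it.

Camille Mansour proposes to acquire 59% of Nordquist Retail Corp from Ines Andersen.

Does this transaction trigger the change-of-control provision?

The purchase adds only to Camille's holdings (Ines's stake shrinks), so Camille is the only person who could newly come to control Nordquist.
Camille holds 57% of Fennick, so Camille controls Fennick.
Fennick holds 55% of Crestway, so Camille controls Crestway.
Neither Camille nor any entity Camille controls holds any voting interest in Nordquist.
So before the transaction, Camille does not control Nordquist.
After the purchase, Camille holds 59% of Nordquist directly, and Ines's stake falls to 6%.
Camille holds 59% of Nordquist, so Camille controls Nordquist.
Camille did not control Nordquist before and does after, so the clause is triggered.

Yes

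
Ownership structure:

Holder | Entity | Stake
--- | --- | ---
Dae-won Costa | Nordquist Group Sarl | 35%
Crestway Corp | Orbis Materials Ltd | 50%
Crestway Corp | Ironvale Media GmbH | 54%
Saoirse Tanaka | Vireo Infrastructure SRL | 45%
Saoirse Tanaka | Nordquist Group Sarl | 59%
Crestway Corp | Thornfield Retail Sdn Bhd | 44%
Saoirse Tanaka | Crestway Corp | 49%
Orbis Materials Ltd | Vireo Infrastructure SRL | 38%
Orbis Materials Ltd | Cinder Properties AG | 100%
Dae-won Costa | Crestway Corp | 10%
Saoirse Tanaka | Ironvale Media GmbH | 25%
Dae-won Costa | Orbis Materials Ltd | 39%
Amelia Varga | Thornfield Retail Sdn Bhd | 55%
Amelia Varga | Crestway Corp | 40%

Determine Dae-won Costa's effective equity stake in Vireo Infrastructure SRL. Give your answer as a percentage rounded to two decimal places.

Dae-won reaches Vireo along 2 paths.
Via Crestway → Orbis: 10% × 50% × 38% = 1.9%.
Via Orbis: 39% × 38% = 14.82%.
Total: 1.9% + 14.82% = 16.72%.

16.72%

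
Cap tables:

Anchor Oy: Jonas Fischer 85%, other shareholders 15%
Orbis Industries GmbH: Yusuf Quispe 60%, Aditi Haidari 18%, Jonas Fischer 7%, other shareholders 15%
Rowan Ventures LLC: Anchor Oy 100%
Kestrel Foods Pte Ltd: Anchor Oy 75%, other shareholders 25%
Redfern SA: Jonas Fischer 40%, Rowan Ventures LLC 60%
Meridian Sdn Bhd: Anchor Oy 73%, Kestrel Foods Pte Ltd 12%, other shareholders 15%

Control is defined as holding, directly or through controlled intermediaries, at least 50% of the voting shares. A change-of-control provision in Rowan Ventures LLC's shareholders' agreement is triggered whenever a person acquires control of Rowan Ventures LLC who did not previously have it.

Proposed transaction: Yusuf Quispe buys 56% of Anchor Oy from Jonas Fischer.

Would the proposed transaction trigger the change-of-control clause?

Yes

The purchase adds only to Yusuf's holdings (Jonas's stake shrinks), so Yusuf is the only person who could newly come to control Rowan.
Yusuf holds 60% of Orbis, so Yusuf controls Orbis.
Neither Yusuf nor any entity Yusuf controls holds any voting interest in Rowan.
So before the transaction, Yusuf does not control Rowan.
After the purchase, Yusuf holds 56% of Anchor directly, and Jonas's stake falls to 29%.
Yusuf holds 56% of Anchor, so Yusuf controls Anchor.
Anchor holds 100% of Rowan, so Yusuf controls Rowan.
Yusuf did not control Rowan before and does after, so the clause is triggered.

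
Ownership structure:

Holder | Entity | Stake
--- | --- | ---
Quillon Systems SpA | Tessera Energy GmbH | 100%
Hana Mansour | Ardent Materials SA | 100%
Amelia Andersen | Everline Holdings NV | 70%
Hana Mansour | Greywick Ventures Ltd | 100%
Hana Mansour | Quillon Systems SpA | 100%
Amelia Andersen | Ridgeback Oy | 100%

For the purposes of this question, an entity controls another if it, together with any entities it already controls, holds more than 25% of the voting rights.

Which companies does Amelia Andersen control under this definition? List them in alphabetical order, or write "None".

Amelia holds 100% of Ridgeback, so Amelia controls Ridgeback.
Amelia holds 70% of Everline, so Amelia controls Everline.
No other company's threshold is met.

Everline Holdings NV, Ridgeback Oy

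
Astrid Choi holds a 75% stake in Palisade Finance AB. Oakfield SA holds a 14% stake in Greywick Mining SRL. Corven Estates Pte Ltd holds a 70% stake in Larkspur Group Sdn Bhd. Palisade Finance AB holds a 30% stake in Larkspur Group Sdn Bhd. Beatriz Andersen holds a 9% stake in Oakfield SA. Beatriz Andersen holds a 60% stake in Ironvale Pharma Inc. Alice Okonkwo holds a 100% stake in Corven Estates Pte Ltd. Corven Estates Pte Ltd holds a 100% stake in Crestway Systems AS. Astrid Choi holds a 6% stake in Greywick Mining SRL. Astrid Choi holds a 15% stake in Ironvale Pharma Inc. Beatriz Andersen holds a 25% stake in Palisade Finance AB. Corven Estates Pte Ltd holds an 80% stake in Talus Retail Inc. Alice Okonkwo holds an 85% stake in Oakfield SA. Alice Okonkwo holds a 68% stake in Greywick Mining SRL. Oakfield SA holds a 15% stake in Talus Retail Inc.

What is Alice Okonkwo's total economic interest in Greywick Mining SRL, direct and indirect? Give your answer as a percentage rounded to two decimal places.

Alice reaches Greywick along 2 paths.
Via Oakfield: 85% × 14% = 11.9%.
Direct stake: 68% = 68%.
Total: 11.9% + 68% = 79.9%.
Rounded: 79.90%.

79.90%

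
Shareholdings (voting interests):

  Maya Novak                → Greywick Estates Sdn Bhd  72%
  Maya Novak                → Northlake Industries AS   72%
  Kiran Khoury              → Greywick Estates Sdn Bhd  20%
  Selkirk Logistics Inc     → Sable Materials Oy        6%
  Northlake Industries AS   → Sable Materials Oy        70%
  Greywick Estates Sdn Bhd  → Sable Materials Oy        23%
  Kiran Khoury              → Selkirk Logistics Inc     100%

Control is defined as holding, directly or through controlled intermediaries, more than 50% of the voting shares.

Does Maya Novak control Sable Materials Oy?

Maya holds 72% of Northlake, so Maya controls Northlake.
Maya holds 72% of Greywick, so Maya controls Greywick.
Northlake and Greywick together hold 70% + 23% = 93% of Sable, so Maya controls Sable.

Yes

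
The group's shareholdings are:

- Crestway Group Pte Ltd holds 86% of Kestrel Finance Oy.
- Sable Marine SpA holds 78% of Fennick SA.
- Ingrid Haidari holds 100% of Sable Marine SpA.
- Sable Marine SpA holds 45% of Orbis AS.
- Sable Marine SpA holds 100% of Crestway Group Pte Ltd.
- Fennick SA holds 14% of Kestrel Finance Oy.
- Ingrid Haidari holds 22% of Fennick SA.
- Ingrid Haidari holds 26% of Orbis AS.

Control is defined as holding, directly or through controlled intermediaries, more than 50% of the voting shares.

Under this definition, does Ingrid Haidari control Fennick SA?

Yes

Ingrid holds 100% of Sable, so Ingrid controls Sable.
Ingrid and Sable together hold 22% + 78% = 100% of Fennick, so Ingrid controls Fennick.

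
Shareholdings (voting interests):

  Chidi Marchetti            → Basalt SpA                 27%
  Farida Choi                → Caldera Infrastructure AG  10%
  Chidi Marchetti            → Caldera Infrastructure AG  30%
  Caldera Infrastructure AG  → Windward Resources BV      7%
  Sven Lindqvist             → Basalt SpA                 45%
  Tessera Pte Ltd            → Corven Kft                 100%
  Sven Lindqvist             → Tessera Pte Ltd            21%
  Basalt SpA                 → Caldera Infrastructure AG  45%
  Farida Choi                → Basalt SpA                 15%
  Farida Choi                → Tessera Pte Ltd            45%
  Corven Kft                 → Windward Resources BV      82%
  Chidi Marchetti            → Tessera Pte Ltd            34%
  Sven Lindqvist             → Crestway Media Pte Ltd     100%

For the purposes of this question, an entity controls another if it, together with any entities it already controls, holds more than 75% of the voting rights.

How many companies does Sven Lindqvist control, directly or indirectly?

1

Sven holds 100% of Crestway, so Sven controls Crestway.
No other company's threshold is met.
Sven controls 1 company.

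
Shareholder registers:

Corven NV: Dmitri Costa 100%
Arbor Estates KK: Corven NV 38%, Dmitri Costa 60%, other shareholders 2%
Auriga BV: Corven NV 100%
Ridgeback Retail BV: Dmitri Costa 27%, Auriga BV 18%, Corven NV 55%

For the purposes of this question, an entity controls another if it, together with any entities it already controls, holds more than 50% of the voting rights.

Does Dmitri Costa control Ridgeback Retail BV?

Yes

Dmitri holds 100% of Corven, so Dmitri controls Corven.
Corven holds 100% of Auriga, so Dmitri controls Auriga.
Dmitri and Auriga and Corven together hold 27% + 18% + 55% = 100% of Ridgeback, so Dmitri controls Ridgeback.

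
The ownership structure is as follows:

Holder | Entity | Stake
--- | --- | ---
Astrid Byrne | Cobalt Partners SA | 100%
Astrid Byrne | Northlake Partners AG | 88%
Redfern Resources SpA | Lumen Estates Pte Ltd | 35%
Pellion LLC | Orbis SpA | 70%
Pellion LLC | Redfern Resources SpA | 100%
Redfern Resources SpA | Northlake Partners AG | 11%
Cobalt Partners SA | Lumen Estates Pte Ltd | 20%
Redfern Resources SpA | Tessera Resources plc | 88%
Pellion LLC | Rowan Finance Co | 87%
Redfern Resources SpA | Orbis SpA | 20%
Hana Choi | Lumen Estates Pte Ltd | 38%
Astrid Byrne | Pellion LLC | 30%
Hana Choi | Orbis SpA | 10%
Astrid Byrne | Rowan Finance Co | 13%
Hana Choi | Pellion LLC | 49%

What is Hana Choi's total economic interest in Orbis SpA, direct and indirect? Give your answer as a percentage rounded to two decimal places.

Hana reaches Orbis along 3 paths.
Via Pellion: 49% × 70% = 34.3%.
Direct stake: 10% = 10%.
Via Pellion → Redfern: 49% × 100% × 20% = 9.8%.
Total: 34.3% + 10% + 9.8% = 54.1%.
Rounded: 54.10%.

54.10%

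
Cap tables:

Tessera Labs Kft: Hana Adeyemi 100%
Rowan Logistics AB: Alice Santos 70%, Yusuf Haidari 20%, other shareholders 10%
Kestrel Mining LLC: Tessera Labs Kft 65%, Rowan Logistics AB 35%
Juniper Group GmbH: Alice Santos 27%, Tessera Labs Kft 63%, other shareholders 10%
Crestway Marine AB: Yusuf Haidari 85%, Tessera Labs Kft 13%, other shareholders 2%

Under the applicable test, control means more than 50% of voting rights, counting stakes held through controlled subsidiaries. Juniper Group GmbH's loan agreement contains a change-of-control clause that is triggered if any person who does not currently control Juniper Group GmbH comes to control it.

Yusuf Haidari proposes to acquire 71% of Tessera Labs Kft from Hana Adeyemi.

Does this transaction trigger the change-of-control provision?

The purchase adds only to Yusuf's holdings (Hana's stake shrinks), so Yusuf is the only person who could newly come to control Juniper.
Yusuf holds 85% of Crestway, so Yusuf controls Crestway.
Neither Yusuf nor any entity Yusuf controls holds any voting interest in Juniper.
So before the transaction, Yusuf does not control Juniper.
After the purchase, Yusuf holds 71% of Tessera directly, and Hana's stake falls to 29%.
Yusuf holds 71% of Tessera, so Yusuf controls Tessera.
Tessera holds 63% of Juniper, so Yusuf controls Juniper.
Yusuf did not control Juniper before and does after, so the clause is triggered.

Yes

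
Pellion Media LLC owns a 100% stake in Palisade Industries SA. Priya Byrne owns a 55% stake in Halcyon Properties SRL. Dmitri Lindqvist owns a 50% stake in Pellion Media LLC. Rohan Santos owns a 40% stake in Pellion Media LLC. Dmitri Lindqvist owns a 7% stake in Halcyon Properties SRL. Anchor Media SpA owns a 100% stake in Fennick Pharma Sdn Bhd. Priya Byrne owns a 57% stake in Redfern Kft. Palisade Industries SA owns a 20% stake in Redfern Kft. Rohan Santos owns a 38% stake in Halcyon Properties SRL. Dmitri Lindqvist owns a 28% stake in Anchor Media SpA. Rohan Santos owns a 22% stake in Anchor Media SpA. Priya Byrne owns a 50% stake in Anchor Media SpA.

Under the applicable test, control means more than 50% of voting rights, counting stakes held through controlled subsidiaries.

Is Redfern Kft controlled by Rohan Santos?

Rohan's largest direct stake is 40% in Pellion, which does not meet the threshold, so Rohan controls no company.
Neither Rohan nor any entity Rohan controls holds any voting interest in Redfern.
So Rohan does not control Redfern.

No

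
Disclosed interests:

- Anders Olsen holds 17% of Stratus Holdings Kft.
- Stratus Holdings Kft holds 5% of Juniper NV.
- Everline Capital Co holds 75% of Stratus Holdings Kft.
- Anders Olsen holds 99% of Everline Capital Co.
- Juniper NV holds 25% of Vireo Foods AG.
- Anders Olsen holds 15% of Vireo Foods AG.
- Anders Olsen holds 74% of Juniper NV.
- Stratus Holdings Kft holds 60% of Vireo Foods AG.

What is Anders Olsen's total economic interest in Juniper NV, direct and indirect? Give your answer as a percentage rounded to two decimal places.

78.56%

Anders reaches Juniper along 3 paths.
Via Everline → Stratus: 99% × 75% × 5% = 3.7125%.
Via Stratus: 17% × 5% = 0.85%.
Direct stake: 74% = 74%.
Total: 3.7125% + 0.85% + 74% = 78.5625%.
Rounded: 78.56%.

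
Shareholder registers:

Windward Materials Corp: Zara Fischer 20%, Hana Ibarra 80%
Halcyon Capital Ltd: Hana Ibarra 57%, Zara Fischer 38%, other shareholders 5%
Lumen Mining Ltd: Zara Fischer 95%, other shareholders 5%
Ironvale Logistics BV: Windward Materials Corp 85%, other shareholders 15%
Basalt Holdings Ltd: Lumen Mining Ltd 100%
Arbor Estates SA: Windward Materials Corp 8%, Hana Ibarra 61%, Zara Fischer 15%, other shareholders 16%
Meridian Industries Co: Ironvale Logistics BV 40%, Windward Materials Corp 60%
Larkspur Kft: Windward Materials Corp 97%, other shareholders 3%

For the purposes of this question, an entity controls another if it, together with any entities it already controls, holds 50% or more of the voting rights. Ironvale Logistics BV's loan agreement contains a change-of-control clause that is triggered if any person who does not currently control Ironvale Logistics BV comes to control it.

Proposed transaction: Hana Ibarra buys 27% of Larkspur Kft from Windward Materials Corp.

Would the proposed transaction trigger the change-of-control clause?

The purchase adds only to Hana's holdings (Windward's stake shrinks), so Hana is the only person who could newly come to control Ironvale.
Hana holds 80% of Windward, so Hana controls Windward.
Windward holds 85% of Ironvale, so Hana controls Ironvale.
So Hana already controls Ironvale before the transaction.
After the purchase, Hana holds 27% of Larkspur directly, and Windward's stake falls to 70%.
Hana controlled Ironvale already, so this is not a new person acquiring control; every other person's position is unchanged or reduced.
No new person acquires control, so the clause is not triggered.

No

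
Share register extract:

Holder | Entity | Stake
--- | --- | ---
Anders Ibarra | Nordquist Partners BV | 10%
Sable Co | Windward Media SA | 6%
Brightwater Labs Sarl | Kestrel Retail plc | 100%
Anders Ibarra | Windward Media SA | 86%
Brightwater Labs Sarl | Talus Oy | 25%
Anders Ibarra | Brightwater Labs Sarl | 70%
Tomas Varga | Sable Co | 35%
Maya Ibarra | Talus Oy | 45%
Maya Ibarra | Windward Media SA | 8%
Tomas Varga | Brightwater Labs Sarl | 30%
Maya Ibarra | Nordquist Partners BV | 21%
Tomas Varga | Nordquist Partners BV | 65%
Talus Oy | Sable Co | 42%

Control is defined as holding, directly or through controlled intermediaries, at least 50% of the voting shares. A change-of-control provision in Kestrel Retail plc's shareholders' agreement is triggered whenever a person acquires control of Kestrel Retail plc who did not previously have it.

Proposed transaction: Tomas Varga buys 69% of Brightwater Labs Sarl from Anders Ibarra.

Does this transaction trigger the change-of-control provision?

The purchase adds only to Tomas's holdings (Anders's stake shrinks), so Tomas is the only person who could newly come to control Kestrel.
Tomas holds 65% of Nordquist, so Tomas controls Nordquist.
Neither Tomas nor any entity Tomas controls holds any voting interest in Kestrel.
So before the transaction, Tomas does not control Kestrel.
After the purchase, Tomas's direct stake in Brightwater rises to 30% + 69% = 99%, and Anders's stake falls to 1%.
Tomas holds 99% of Brightwater, so Tomas controls Brightwater.
Brightwater holds 100% of Kestrel, so Tomas controls Kestrel.
Tomas did not control Kestrel before and does after, so the clause is triggered.

Yes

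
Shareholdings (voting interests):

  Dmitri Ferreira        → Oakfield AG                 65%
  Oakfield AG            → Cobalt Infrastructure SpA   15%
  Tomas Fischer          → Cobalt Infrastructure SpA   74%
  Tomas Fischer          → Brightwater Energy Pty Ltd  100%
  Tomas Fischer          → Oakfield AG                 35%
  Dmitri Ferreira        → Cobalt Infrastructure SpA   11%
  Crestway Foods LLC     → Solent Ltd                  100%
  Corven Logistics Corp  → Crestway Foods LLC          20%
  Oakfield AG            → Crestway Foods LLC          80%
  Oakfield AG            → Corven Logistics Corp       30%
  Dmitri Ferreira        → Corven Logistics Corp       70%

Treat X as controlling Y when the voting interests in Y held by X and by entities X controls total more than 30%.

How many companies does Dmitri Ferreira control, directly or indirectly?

Dmitri holds 65% of Oakfield, so Dmitri controls Oakfield.
Dmitri and Oakfield together hold 70% + 30% = 100% of Corven, so Dmitri controls Corven.
Oakfield and Corven together hold 80% + 20% = 100% of Crestway, so Dmitri controls Crestway.
Crestway holds 100% of Solent, so Dmitri controls Solent.
No other company's threshold is met.
Dmitri controls 4 companies.

4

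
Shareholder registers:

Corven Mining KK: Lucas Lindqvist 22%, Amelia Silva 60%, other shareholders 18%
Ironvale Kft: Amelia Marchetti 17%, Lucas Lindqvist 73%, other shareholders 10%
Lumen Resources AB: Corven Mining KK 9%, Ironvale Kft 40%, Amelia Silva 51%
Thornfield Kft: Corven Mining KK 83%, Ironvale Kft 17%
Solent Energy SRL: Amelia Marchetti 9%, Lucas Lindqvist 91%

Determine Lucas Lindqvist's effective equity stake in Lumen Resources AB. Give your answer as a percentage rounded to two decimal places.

Lucas reaches Lumen along 2 paths.
Via Corven: 22% × 9% = 1.98%.
Via Ironvale: 73% × 40% = 29.2%.
Total: 1.98% + 29.2% = 31.18%.

31.18%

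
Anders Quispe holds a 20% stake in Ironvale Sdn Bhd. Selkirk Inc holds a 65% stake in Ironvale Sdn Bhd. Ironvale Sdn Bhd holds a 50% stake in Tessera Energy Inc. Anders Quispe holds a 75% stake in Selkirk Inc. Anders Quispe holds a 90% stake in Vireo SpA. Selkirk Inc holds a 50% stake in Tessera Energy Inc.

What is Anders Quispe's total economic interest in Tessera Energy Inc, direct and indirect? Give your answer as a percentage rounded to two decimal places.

Anders reaches Tessera along 3 paths.
Via Selkirk: 75% × 50% = 37.5%.
Via Ironvale: 20% × 50% = 10%.
Via Selkirk → Ironvale: 75% × 65% × 50% = 24.375%.
Total: 37.5% + 10% + 24.375% = 71.875%.
Rounded: 71.88%.

71.88%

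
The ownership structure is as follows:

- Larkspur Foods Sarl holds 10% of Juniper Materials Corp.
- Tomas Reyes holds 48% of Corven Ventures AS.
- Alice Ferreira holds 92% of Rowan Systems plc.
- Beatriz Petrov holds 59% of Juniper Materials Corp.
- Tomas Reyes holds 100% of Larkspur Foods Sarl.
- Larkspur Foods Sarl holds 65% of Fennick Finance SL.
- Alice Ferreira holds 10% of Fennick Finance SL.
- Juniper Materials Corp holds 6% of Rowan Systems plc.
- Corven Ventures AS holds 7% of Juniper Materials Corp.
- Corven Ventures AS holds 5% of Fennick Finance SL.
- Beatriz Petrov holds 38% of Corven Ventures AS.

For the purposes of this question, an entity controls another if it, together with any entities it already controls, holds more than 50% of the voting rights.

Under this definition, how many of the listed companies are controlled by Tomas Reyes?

Tomas holds 100% of Larkspur, so Tomas controls Larkspur.
Larkspur holds 65% of Fennick, so Tomas controls Fennick.
No other company's threshold is met.
Tomas controls 2 companies.

2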